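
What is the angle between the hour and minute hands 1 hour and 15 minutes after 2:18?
First find the time 1 hour and 15 minutes after 2:18.
Total minutes: 2 x 60 + 18 + 1 x 60 + 15 = 213.
213 mod 720 = 213 minutes = 3:33.
Now compute the angle at 3:33:
Hour hand: 3 x 30 + 33 x 0.5 = 106.5 degrees
Minute hand: 33 x 6 = 198 degrees
Difference: |106.5 - 198| = 91.5 degrees
The angle is 91.5 degrees

Final answer: 91.5 degrees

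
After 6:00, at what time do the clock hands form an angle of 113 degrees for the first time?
At t minutes past 6:00, the hour hand is at 30 x 6 + 0.5t degrees and the minute hand is at 6t degrees.
The smaller angle between them is 113 degrees when |30H - 5.5t| = 113 or |30H - 5.5t| = 247.
With H = 6, solve 30 x 6 - 5.5t = +/- target for each target:
  t = (30 x 6 - 113) / 5.5 = 12.18
  t = (30 x 6 + 113) / 5.5 = 53.27
  t = (30 x 6 - 247) / 5.5 = -12.18 (outside (0, 60))
  t = (30 x 6 + 247) / 5.5 = 77.64 (outside (0, 60))
Valid solutions in (0, 60): {12.18, 53.27} minutes.
The first occurrence is t = 12.18 minutes.
The hands form a 113-degree angle at 12.18 minutes past 6:00.

Final answer: 12.18 minutes past 6:00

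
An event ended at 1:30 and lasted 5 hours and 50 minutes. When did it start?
Starting time: 1:30 = 90 total minutes past 12:00
Subtracting: 5 hours and 50 minutes = 350 minutes
90 - 350 = -260 (negative, add 12 hours = 720) = 460 minutes
= 7 hours and 40 minutes past 12:00 = 7:40

Final answer: 7:40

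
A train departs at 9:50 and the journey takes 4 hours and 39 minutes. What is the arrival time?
Starting time: 9:50
Adding 39 minutes to 50 minutes: 50 + 39 = 89 minutes = 1 hour and 29 minutes
Adding 4 hours: 9 + 4 + 1 (carry) = 14 - 12 = 2
Final time: 2:29

Final answer: 2:29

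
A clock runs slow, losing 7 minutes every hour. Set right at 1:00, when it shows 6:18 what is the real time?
For every 60 true minutes, the faulty clock advances 53 minutes, so 1 faulty-clock minute corresponds to 60/53 true minutes.
From 1:00 to 6:18 on the faulty dial is 318 minutes.
True elapsed: 318 x 60/53 = 360 minutes = 6 hours.
True time: 1:00 + 6 hours = 7:00.

Final answer: 7:00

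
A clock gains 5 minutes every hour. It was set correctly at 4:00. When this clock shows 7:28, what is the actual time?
For every 60 true minutes, the faulty clock advances 65 minutes, so 1 faulty-clock minute corresponds to 60/65 true minutes.
From 4:00 to 7:28 on the faulty dial is 208 minutes.
True elapsed: 208 x 60/65 = 192 minutes = 3 hours and 12 minutes.
True time: 4:00 + 3 hours and 12 minutes = 7:12.

Final answer: 7:12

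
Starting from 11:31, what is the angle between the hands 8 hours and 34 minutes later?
First find the time 8 hours and 34 minutes after 11:31.
Total minutes: 11 x 60 + 31 + 8 x 60 + 34 = 1205.
1205 mod 720 = 485 minutes = 8:05.
Now compute the angle at 8:05:
Hour hand: 8 x 30 + 5 x 0.5 = 242.5 degrees
Minute hand: 5 x 6 = 30 degrees
Difference: |242.5 - 30| = 212.5 degrees
Smaller angle: 360 - 212.5 = 147.5 degrees

Final answer: 147.5 degrees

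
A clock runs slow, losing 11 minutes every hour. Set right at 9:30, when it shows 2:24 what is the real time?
For every 60 true minutes, the faulty clock advances 49 minutes, so 1 faulty-clock minute corresponds to 60/49 true minutes.
From 9:30 to 2:24 on the faulty dial is 294 minutes.
True elapsed: 294 x 60/49 = 360 minutes = 6 hours.
True time: 9:30 + 6 hours = 3:30.

Final answer: 3:30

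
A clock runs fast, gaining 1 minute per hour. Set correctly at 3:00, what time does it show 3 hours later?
For every 60 true minutes, the faulty clock advances 60 + 1 = 61 minutes.
True elapsed: 3 hours = 180 minutes.
Faulty clock advances: 180 x 61/60 = 183 minutes (drift: 3 minutes ahead).
Shown time: 3:00 + 183 minutes = 6:03.

Final answer: 6:03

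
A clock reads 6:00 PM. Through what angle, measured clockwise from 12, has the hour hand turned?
The hour hand moves 30 degrees per hour and 0.5 degrees per minute.
At 6:00: (6) x 30 + 0 x 0.5 = 180 + 0 = 180 degrees

Final answer: 180 degrees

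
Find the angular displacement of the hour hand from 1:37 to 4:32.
The hour hand moves 0.5 degrees per minute.
Time elapsed: 4:32 - 1:37 = 175 minutes
Angular displacement: 175 x 0.5 = 87.5 degrees

Final answer: 87.5 degrees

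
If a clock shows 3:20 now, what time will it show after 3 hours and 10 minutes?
Starting time: 3:20
Adding 10 minutes to 20 minutes: 20 + 10 = 30 minutes
Adding 3 hours: 3 + 3 = 6
Final time: 6:30

Final answer: 6:30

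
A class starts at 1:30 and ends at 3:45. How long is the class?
From 1:30 to 3:45:
(3 x 60 + 45) - (1 x 60 + 30) = 225 - 90 = 135 minutes
= 2 hours and 15 minutes

Final answer: 2 hours and 15 minutes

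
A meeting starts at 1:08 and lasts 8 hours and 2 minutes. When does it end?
Starting time: 1:08
Adding 2 minutes to 8 minutes: 8 + 2 = 10 minutes
Adding 8 hours: 1 + 8 = 9
Final time: 9:10

Final answer: 9:10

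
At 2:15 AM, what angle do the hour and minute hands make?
Hour hand position: 2 x 30 + 15 x 0.5 = 67.5 degrees
Minute hand position: 15 x 6 = 90 degrees
Difference: |67.5 - 90| = 22.5 degrees
The angle between the hands is 22.5 degrees

Final answer: 22.5 degrees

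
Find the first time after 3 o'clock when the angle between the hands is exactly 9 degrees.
At t minutes past 3:00, the hour hand is at 30 x 3 + 0.5t degrees and the minute hand is at 6t degrees.
The smaller angle between them is 9 degrees when |30H - 5.5t| = 9 or |30H - 5.5t| = 351.
With H = 3, solve 30 x 3 - 5.5t = +/- target for each target:
  t = (30 x 3 - 9) / 5.5 = 14.73
  t = (30 x 3 + 9) / 5.5 = 18
  t = (30 x 3 - 351) / 5.5 = -47.45 (outside (0, 60))
  t = (30 x 3 + 351) / 5.5 = 80.18 (outside (0, 60))
Valid solutions in (0, 60): {14.73, 18} minutes.
The first occurrence is t = 14.73 minutes.
The hands form a 9-degree angle at 14.73 minutes past 3:00.

Final answer: 14.73 minutes past 3:00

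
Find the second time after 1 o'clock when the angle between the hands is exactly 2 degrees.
At t minutes past 1:00, the hour hand is at 30 x 1 + 0.5t degrees and the minute hand is at 6t degrees.
The smaller angle between them is 2 degrees when |30H - 5.5t| = 2 or |30H - 5.5t| = 358.
With H = 1, solve 30 x 1 - 5.5t = +/- target for each target:
  t = (30 x 1 - 2) / 5.5 = 5.09
  t = (30 x 1 + 2) / 5.5 = 5.82
  t = (30 x 1 - 358) / 5.5 = -59.64 (outside (0, 60))
  t = (30 x 1 + 358) / 5.5 = 70.55 (outside (0, 60))
Valid solutions in (0, 60): {5.09, 5.82} minutes.
The second occurrence is t = 5.82 minutes.
The hands form a 2-degree angle at 5.82 minutes past 1:00.

Final answer: 5.82 minutes past 1:00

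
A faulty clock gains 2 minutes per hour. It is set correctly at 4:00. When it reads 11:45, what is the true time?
For every 60 true minutes, the faulty clock advances 62 minutes, so 1 faulty-clock minute corresponds to 60/62 true minutes.
From 4:00 to 11:45 on the faulty dial is 465 minutes.
True elapsed: 465 x 60/62 = 450 minutes = 7 hours and 30 minutes.
True time: 4:00 + 7 hours and 30 minutes = 11:30.

Final answer: 11:30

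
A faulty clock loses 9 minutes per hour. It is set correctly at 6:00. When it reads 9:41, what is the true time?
For every 60 true minutes, the faulty clock advances 51 minutes, so 1 faulty-clock minute corresponds to 60/51 true minutes.
From 6:00 to 9:41 on the faulty dial is 221 minutes.
True elapsed: 221 x 60/51 = 260 minutes = 4 hours and 20 minutes.
True time: 6:00 + 4 hours and 20 minutes = 10:20.

Final answer: 10:20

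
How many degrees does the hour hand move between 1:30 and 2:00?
The hour hand moves 0.5 degrees per minute.
Time elapsed: 2:00 - 1:30 = 30 minutes
Angular displacement: 30 x 0.5 = 15 degrees

Final answer: 15 degrees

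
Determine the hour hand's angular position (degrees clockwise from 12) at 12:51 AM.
The hour hand moves 30 degrees per hour and 0.5 degrees per minute.
At 12:51: (0) x 30 + 51 x 0.5 = 0 + 25.5 = 25.5 degrees

Final answer: 25.5 degrees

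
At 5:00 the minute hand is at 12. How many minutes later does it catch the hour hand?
The minute hand gains 5.5 degrees per minute on the hour hand.
At 5:00, the hour hand is at 150 degrees and the minute hand is at 0 degrees.
The gap is 150 degrees. Time to close: 150/5.5 = 60 x 5/11 = 27.27 minutes.
The hands overlap at 27.27 minutes past 5:00.

Final answer: 27.27 minutes past 5:00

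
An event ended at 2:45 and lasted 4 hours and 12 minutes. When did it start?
Starting time: 2:45 = 165 total minutes past 12:00
Subtracting: 4 hours and 12 minutes = 252 minutes
165 - 252 = -87 (negative, add 12 hours = 720) = 633 minutes
= 10 hours and 33 minutes past 12:00 = 10:33

Final answer: 10:33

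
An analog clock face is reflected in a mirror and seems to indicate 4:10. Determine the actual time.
Reflection across the vertical (12-6) axis maps a hand at angle A degrees to (360 - A) degrees, which sends a reading of T minutes past 12:00 to (720 - T) minutes past 12:00.
Mirror reads 4:10 = 250 minutes past 12:00.
Actual time: (720 - 250) mod 720 = 470 minutes = 7:50.

Final answer: 7:50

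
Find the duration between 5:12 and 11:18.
From 5:12 to 11:18:
(11 x 60 + 18) - (5 x 60 + 12) = 678 - 312 = 366 minutes
= 6 hours and 6 minutes

Final answer: 6 hours and 6 minutes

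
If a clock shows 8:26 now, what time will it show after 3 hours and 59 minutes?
Starting time: 8:26
Adding 59 minutes to 26 minutes: 26 + 59 = 85 minutes = 1 hour and 25 minutes
Adding 3 hours: 8 + 3 + 1 (carry) = 12
Final time: 12:25

Final answer: 12:25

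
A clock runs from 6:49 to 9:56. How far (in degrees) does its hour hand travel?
The hour hand moves 0.5 degrees per minute.
Time elapsed: 9:56 - 6:49 = 187 minutes
Angular displacement: 187 x 0.5 = 93.5 degrees

Final answer: 93.5 degrees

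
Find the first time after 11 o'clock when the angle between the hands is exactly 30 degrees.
At t minutes past 11:00, the hour hand is at 30 x 11 + 0.5t degrees and the minute hand is at 6t degrees.
The smaller angle between them is 30 degrees when |30H - 5.5t| = 30 or |30H - 5.5t| = 330.
With H = 11, solve 30 x 11 - 5.5t = +/- target for each target:
  t = (30 x 11 - 30) / 5.5 = 54.55
  t = (30 x 11 + 30) / 5.5 = 65.45 (outside (0, 60))
  t = (30 x 11 - 330) / 5.5 = 0 (outside (0, 60))
  t = (30 x 11 + 330) / 5.5 = 120 (outside (0, 60))
Valid solutions in (0, 60): {54.55} minutes.
The first occurrence is t = 54.55 minutes.
The hands form a 30-degree angle at 54.55 minutes past 11:00.

Final answer: 54.55 minutes past 11:00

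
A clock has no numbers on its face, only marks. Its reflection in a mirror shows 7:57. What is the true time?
Reflection across the vertical (12-6) axis maps a hand at angle A degrees to (360 - A) degrees, which sends a reading of T minutes past 12:00 to (720 - T) minutes past 12:00.
Mirror reads 7:57 = 477 minutes past 12:00.
Actual time: (720 - 477) mod 720 = 243 minutes = 4:03.

Final answer: 4:03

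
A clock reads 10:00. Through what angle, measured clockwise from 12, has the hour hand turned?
The hour hand moves 30 degrees per hour and 0.5 degrees per minute.
At 10:00: (10) x 30 + 0 x 0.5 = 300 + 0 = 300 degrees

Final answer: 300 degrees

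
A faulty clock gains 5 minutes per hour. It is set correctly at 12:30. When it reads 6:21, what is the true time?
For every 60 true minutes, the faulty clock advances 65 minutes, so 1 faulty-clock minute corresponds to 60/65 true minutes.
From 12:30 to 6:21 on the faulty dial is 351 minutes.
True elapsed: 351 x 60/65 = 324 minutes = 5 hours and 24 minutes.
True time: 12:30 + 5 hours and 24 minutes = 5:54.

Final answer: 5:54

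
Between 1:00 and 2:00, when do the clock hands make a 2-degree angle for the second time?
At t minutes past 1:00, the hour hand is at 30 x 1 + 0.5t degrees and the minute hand is at 6t degrees.
The smaller angle between them is 2 degrees when |30H - 5.5t| = 2 or |30H - 5.5t| = 358.
With H = 1, solve 30 x 1 - 5.5t = +/- target for each target:
  t = (30 x 1 - 2) / 5.5 = 5.09
  t = (30 x 1 + 2) / 5.5 = 5.82
  t = (30 x 1 - 358) / 5.5 = -59.64 (outside (0, 60))
  t = (30 x 1 + 358) / 5.5 = 70.55 (outside (0, 60))
Valid solutions in (0, 60): {5.09, 5.82} minutes.
The second occurrence is t = 5.82 minutes.
The hands form a 2-degree angle at 5.82 minutes past 1:00.

Final answer: 5.82 minutes past 1:00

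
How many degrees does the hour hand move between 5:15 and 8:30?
The hour hand moves 0.5 degrees per minute.
Time elapsed: 8:30 - 5:15 = 195 minutes
Angular displacement: 195 x 0.5 = 97.5 degrees

Final answer: 97.5 degrees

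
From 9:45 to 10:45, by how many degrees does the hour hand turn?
The hour hand moves 0.5 degrees per minute.
Time elapsed: 10:45 - 9:45 = 60 minutes
Angular displacement: 60 x 0.5 = 30 degrees

Final answer: 30 degrees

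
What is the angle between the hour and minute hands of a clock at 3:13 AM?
Hour hand position: 3 x 30 + 13 x 0.5 = 96.5 degrees
Minute hand position: 13 x 6 = 78 degrees
Difference: |96.5 - 78| = 18.5 degrees
The angle between the hands is 18.5 degrees

Final answer: 18.5 degrees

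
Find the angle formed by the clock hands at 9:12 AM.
Hour hand position: 9 x 30 + 12 x 0.5 = 276 degrees
Minute hand position: 12 x 6 = 72 degrees
Difference: |276 - 72| = 204 degrees
Since 204 > 180, the smaller angle is 360 - 204 = 156 degrees

Final answer: 156 degrees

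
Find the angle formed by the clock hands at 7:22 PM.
Hour hand position: 7 x 30 + 22 x 0.5 = 221 degrees
Minute hand position: 22 x 6 = 132 degrees
Difference: |221 - 132| = 89 degrees
The angle between the hands is 89 degrees

Final answer: 89 degrees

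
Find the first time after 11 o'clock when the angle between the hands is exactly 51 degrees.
At t minutes past 11:00, the hour hand is at 30 x 11 + 0.5t degrees and the minute hand is at 6t degrees.
The smaller angle between them is 51 degrees when |30H - 5.5t| = 51 or |30H - 5.5t| = 309.
With H = 11, solve 30 x 11 - 5.5t = +/- target for each target:
  t = (30 x 11 - 51) / 5.5 = 50.73
  t = (30 x 11 + 51) / 5.5 = 69.27 (outside (0, 60))
  t = (30 x 11 - 309) / 5.5 = 3.82
  t = (30 x 11 + 309) / 5.5 = 116.18 (outside (0, 60))
Valid solutions in (0, 60): {3.82, 50.73} minutes.
The first occurrence is t = 3.82 minutes.
The hands form a 51-degree angle at 3.82 minutes past 11:00.

Final answer: 3.82 minutes past 11:00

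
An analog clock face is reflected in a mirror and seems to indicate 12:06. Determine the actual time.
Reflection across the vertical (12-6) axis maps a hand at angle A degrees to (360 - A) degrees, which sends a reading of T minutes past 12:00 to (720 - T) minutes past 12:00.
Mirror reads 12:06 = 6 minutes past 12:00.
Actual time: (720 - 6) mod 720 = 714 minutes = 11:54.

Final answer: 11:54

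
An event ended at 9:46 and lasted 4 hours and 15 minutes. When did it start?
Starting time: 9:46 = 586 total minutes past 12:00
Subtracting: 4 hours and 15 minutes = 255 minutes
586 - 255 = 331 minutes
= 5 hours and 31 minutes past 12:00 = 5:31

Final answer: 5:31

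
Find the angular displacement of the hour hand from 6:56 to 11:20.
The hour hand moves 0.5 degrees per minute.
Time elapsed: 11:20 - 6:56 = 264 minutes
Angular displacement: 264 x 0.5 = 132 degrees

Final answer: 132 degrees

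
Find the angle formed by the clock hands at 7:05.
Hour hand position: 7 x 30 + 5 x 0.5 = 212.5 degrees
Minute hand position: 5 x 6 = 30 degrees
Difference: |212.5 - 30| = 182.5 degrees
Since 182.5 > 180, the smaller angle is 360 - 182.5 = 177.5 degrees

Final answer: 177.5 degrees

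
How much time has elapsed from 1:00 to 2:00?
From 1:00 to 2:00:
(2 x 60 + 0) - (1 x 60 + 0) = 120 - 60 = 60 minutes
= 1 hour

Final answer: 1 hour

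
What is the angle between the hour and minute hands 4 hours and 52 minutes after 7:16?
First find the time 4 hours and 52 minutes after 7:16.
Total minutes: 7 x 60 + 16 + 4 x 60 + 52 = 728.
728 mod 720 = 8 minutes = 12:08.
Now compute the angle at 12:08:
Hour hand: 0 x 30 + 8 x 0.5 = 4 degrees
Minute hand: 8 x 6 = 48 degrees
Difference: |4 - 48| = 44 degrees
The angle is 44 degrees

Final answer: 44 degrees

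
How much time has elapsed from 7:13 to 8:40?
From 7:13 to 8:40:
(8 x 60 + 40) - (7 x 60 + 13) = 520 - 433 = 87 minutes
= 1 hour and 27 minutes

Final answer: 1 hour and 27 minutes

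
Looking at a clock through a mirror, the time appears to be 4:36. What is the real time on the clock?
Reflection across the vertical (12-6) axis maps a hand at angle A degrees to (360 - A) degrees, which sends a reading of T minutes past 12:00 to (720 - T) minutes past 12:00.
Mirror reads 4:36 = 276 minutes past 12:00.
Actual time: (720 - 276) mod 720 = 444 minutes = 7:24.

Final answer: 7:24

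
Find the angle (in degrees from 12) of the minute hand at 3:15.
The minute hand moves 6 degrees per minute.
At 3:15: 15 x 6 = 90 degrees

Final answer: 90 degrees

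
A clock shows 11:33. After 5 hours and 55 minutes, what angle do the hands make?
First find the time 5 hours and 55 minutes after 11:33.
Total minutes: 11 x 60 + 33 + 5 x 60 + 55 = 1048.
1048 mod 720 = 328 minutes = 5:28.
Now compute the angle at 5:28:
Hour hand: 5 x 30 + 28 x 0.5 = 164 degrees
Minute hand: 28 x 6 = 168 degrees
Difference: |164 - 168| = 4 degrees
The angle is 4 degrees

Final answer: 4 degrees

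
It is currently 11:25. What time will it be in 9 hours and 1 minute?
Starting time: 11:25
Adding 1 minute to 25 minutes: 25 + 1 = 26 minutes
Adding 9 hours: 11 + 9 = 20 - 12 = 8
Final time: 8:26

Final answer: 8:26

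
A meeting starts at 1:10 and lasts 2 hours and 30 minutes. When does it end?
Starting time: 1:10
Adding 30 minutes to 10 minutes: 10 + 30 = 40 minutes
Adding 2 hours: 1 + 2 = 3
Final time: 3:40

Final answer: 3:40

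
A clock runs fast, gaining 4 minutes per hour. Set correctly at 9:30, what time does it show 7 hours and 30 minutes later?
For every 60 true minutes, the faulty clock advances 60 + 4 = 64 minutes.
True elapsed: 7 hours and 30 minutes = 450 minutes.
Faulty clock advances: 450 x 64/60 = 480 minutes (drift: 30 minutes ahead).
Shown time: 9:30 + 480 minutes = 5:30.

Final answer: 5:30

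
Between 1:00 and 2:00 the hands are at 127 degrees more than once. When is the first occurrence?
At t minutes past 1:00, the hour hand is at 30 x 1 + 0.5t degrees and the minute hand is at 6t degrees.
The smaller angle between them is 127 degrees when |30H - 5.5t| = 127 or |30H - 5.5t| = 233.
With H = 1, solve 30 x 1 - 5.5t = +/- target for each target:
  t = (30 x 1 - 127) / 5.5 = -17.64 (outside (0, 60))
  t = (30 x 1 + 127) / 5.5 = 28.55
  t = (30 x 1 - 233) / 5.5 = -36.91 (outside (0, 60))
  t = (30 x 1 + 233) / 5.5 = 47.82
Valid solutions in (0, 60): {28.55, 47.82} minutes.
The first occurrence is t = 28.55 minutes.
The hands form a 127-degree angle at 28.55 minutes past 1:00.

Final answer: 28.55 minutes past 1:00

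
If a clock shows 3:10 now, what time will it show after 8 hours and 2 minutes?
Starting time: 3:10
Adding 2 minutes to 10 minutes: 10 + 2 = 12 minutes
Adding 8 hours: 3 + 8 = 11
Final time: 11:12

Final answer: 11:12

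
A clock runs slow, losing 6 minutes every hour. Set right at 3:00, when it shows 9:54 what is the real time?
For every 60 true minutes, the faulty clock advances 54 minutes, so 1 faulty-clock minute corresponds to 60/54 true minutes.
From 3:00 to 9:54 on the faulty dial is 414 minutes.
True elapsed: 414 x 60/54 = 460 minutes = 7 hours and 40 minutes.
True time: 3:00 + 7 hours and 40 minutes = 10:40.

Final answer: 10:40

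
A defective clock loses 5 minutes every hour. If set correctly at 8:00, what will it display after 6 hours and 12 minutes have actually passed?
For every 60 true minutes, the faulty clock advances 60 - 5 = 55 minutes.
True elapsed: 6 hours and 12 minutes = 372 minutes.
Faulty clock advances: 372 x 55/60 = 341 minutes (drift: 31 minutes behind).
Shown time: 8:00 + 341 minutes = 1:41.

Final answer: 1:41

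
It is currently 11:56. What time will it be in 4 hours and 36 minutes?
Starting time: 11:56
Adding 36 minutes to 56 minutes: 56 + 36 = 92 minutes = 1 hour and 32 minutes
Adding 4 hours: 11 + 4 + 1 (carry) = 16 - 12 = 4
Final time: 4:32

Final answer: 4:32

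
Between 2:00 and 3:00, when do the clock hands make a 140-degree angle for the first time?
At t minutes past 2:00, the hour hand is at 30 x 2 + 0.5t degrees and the minute hand is at 6t degrees.
The smaller angle between them is 140 degrees when |30H - 5.5t| = 140 or |30H - 5.5t| = 220.
With H = 2, solve 30 x 2 - 5.5t = +/- target for each target:
  t = (30 x 2 - 140) / 5.5 = -14.55 (outside (0, 60))
  t = (30 x 2 + 140) / 5.5 = 36.36
  t = (30 x 2 - 220) / 5.5 = -29.09 (outside (0, 60))
  t = (30 x 2 + 220) / 5.5 = 50.91
Valid solutions in (0, 60): {36.36, 50.91} minutes.
The first occurrence is t = 36.36 minutes.
The hands form a 140-degree angle at 36.36 minutes past 2:00.

Final answer: 36.36 minutes past 2:00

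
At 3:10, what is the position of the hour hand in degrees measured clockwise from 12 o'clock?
The hour hand moves 30 degrees per hour and 0.5 degrees per minute.
At 3:10: (3) x 30 + 10 x 0.5 = 90 + 5 = 95 degrees

Final answer: 95 degrees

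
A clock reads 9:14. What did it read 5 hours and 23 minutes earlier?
Starting time: 9:14 = 554 total minutes past 12:00
Subtracting: 5 hours and 23 minutes = 323 minutes
554 - 323 = 231 minutes
= 3 hours and 51 minutes past 12:00 = 3:51

Final answer: 3:51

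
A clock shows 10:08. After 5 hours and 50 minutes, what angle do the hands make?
First find the time 5 hours and 50 minutes after 10:08.
Total minutes: 10 x 60 + 8 + 5 x 60 + 50 = 958.
958 mod 720 = 238 minutes = 3:58.
Now compute the angle at 3:58:
Hour hand: 3 x 30 + 58 x 0.5 = 119 degrees
Minute hand: 58 x 6 = 348 degrees
Difference: |119 - 348| = 229 degrees
Smaller angle: 360 - 229 = 131 degrees

Final answer: 131 degrees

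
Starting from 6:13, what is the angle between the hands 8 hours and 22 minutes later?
First find the time 8 hours and 22 minutes after 6:13.
Total minutes: 6 x 60 + 13 + 8 x 60 + 22 = 875.
875 mod 720 = 155 minutes = 2:35.
Now compute the angle at 2:35:
Hour hand: 2 x 30 + 35 x 0.5 = 77.5 degrees
Minute hand: 35 x 6 = 210 degrees
Difference: |77.5 - 210| = 132.5 degrees
The angle is 132.5 degrees

Final answer: 132.5 degrees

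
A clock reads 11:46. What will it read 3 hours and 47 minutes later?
Starting time: 11:46
Adding 47 minutes to 46 minutes: 46 + 47 = 93 minutes = 1 hour and 33 minutes
Adding 3 hours: 11 + 3 + 1 (carry) = 15 - 12 = 3
Final time: 3:33

Final answer: 3:33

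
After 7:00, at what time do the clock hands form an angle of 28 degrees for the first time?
At t minutes past 7:00, the hour hand is at 30 x 7 + 0.5t degrees and the minute hand is at 6t degrees.
The smaller angle between them is 28 degrees when |30H - 5.5t| = 28 or |30H - 5.5t| = 332.
With H = 7, solve 30 x 7 - 5.5t = +/- target for each target:
  t = (30 x 7 - 28) / 5.5 = 33.09
  t = (30 x 7 + 28) / 5.5 = 43.27
  t = (30 x 7 - 332) / 5.5 = -22.18 (outside (0, 60))
  t = (30 x 7 + 332) / 5.5 = 98.55 (outside (0, 60))
Valid solutions in (0, 60): {33.09, 43.27} minutes.
The first occurrence is t = 33.09 minutes.
The hands form a 28-degree angle at 33.09 minutes past 7:00.

Final answer: 33.09 minutes past 7:00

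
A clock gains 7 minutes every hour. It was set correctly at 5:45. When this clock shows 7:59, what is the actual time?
For every 60 true minutes, the faulty clock advances 67 minutes, so 1 faulty-clock minute corresponds to 60/67 true minutes.
From 5:45 to 7:59 on the faulty dial is 134 minutes.
True elapsed: 134 x 60/67 = 120 minutes = 2 hours.
True time: 5:45 + 2 hours = 7:45.

Final answer: 7:45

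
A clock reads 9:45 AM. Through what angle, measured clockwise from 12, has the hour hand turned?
The hour hand moves 30 degrees per hour and 0.5 degrees per minute.
At 9:45: (9) x 30 + 45 x 0.5 = 270 + 22.5 = 292.5 degrees

Final answer: 292.5 degrees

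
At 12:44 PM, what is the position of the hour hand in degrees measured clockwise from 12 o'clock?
The hour hand moves 30 degrees per hour and 0.5 degrees per minute.
At 12:44: (0) x 30 + 44 x 0.5 = 0 + 22 = 22 degrees

Final answer: 22 degrees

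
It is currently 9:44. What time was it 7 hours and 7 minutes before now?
Starting time: 9:44 = 584 total minutes past 12:00
Subtracting: 7 hours and 7 minutes = 427 minutes
584 - 427 = 157 minutes
= 2 hours and 37 minutes past 12:00 = 2:37

Final answer: 2:37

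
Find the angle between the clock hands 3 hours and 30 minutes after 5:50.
First find the time 3 hours and 30 minutes after 5:50.
Total minutes: 5 x 60 + 50 + 3 x 60 + 30 = 560.
560 mod 720 = 560 minutes = 9:20.
Now compute the angle at 9:20:
Hour hand: 9 x 30 + 20 x 0.5 = 280 degrees
Minute hand: 20 x 6 = 120 degrees
Difference: |280 - 120| = 160 degrees
The angle is 160 degrees

Final answer: 160 degrees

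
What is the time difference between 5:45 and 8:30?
From 5:45 to 8:30:
(8 x 60 + 30) - (5 x 60 + 45) = 510 - 345 = 165 minutes
= 2 hours and 45 minutes

Final answer: 2 hours and 45 minutes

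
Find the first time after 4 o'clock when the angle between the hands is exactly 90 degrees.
At t minutes past 4:00, the hour hand is at 30 x 4 + 0.5t degrees and the minute hand is at 6t degrees.
The smaller angle between them is 90 degrees when |30H - 5.5t| = 90 or |30H - 5.5t| = 270.
With H = 4, solve 30 x 4 - 5.5t = +/- target for each target:
  t = (30 x 4 - 90) / 5.5 = 5.45
  t = (30 x 4 + 90) / 5.5 = 38.18
  t = (30 x 4 - 270) / 5.5 = -27.27 (outside (0, 60))
  t = (30 x 4 + 270) / 5.5 = 70.91 (outside (0, 60))
Valid solutions in (0, 60): {5.45, 38.18} minutes.
The first occurrence is t = 5.45 minutes.
The hands form a 90-degree angle at 5.45 minutes past 4:00.

Final answer: 5.45 minutes past 4:00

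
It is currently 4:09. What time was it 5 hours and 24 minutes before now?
Starting time: 4:09 = 249 total minutes past 12:00
Subtracting: 5 hours and 24 minutes = 324 minutes
249 - 324 = -75 (negative, add 12 hours = 720) = 645 minutes
= 10 hours and 45 minutes past 12:00 = 10:45

Final answer: 10:45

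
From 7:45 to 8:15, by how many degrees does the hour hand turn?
The hour hand moves 0.5 degrees per minute.
Time elapsed: 8:15 - 7:45 = 30 minutes
Angular displacement: 30 x 0.5 = 15 degrees

Final answer: 15 degrees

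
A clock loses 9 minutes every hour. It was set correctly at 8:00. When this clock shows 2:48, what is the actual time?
For every 60 true minutes, the faulty clock advances 51 minutes, so 1 faulty-clock minute corresponds to 60/51 true minutes.
From 8:00 to 2:48 on the faulty dial is 408 minutes.
True elapsed: 408 x 60/51 = 480 minutes = 8 hours.
True time: 8:00 + 8 hours = 4:00.

Final answer: 4:00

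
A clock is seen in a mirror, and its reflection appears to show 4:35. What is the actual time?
Reflection across the vertical (12-6) axis maps a hand at angle A degrees to (360 - A) degrees, which sends a reading of T minutes past 12:00 to (720 - T) minutes past 12:00.
Mirror reads 4:35 = 275 minutes past 12:00.
Actual time: (720 - 275) mod 720 = 445 minutes = 7:25.

Final answer: 7:25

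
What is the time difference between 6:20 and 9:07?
From 6:20 to 9:07:
(9 x 60 + 7) - (6 x 60 + 20) = 547 - 380 = 167 minutes
= 2 hours and 47 minutes

Final answer: 2 hours and 47 minutes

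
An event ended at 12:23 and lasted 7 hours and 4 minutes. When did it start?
Starting time: 12:23 = 23 total minutes past 12:00
Subtracting: 7 hours and 4 minutes = 424 minutes
23 - 424 = -401 (negative, add 12 hours = 720) = 319 minutes
= 5 hours and 19 minutes past 12:00 = 5:19

Final answer: 5:19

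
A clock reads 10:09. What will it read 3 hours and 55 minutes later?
Starting time: 10:09
Adding 55 minutes to 9 minutes: 9 + 55 = 64 minutes = 1 hour and 4 minutes
Adding 3 hours: 10 + 3 + 1 (carry) = 14 - 12 = 2
Final time: 2:04

Final answer: 2:04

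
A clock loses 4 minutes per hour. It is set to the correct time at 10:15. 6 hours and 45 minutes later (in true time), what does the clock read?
For every 60 true minutes, the faulty clock advances 60 - 4 = 56 minutes.
True elapsed: 6 hours and 45 minutes = 405 minutes.
Faulty clock advances: 405 x 56/60 = 378 minutes (drift: 27 minutes behind).
Shown time: 10:15 + 378 minutes = 4:33.

Final answer: 4:33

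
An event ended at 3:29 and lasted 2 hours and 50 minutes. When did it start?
Starting time: 3:29 = 209 total minutes past 12:00
Subtracting: 2 hours and 50 minutes = 170 minutes
209 - 170 = 39 minutes
= 39 minutes past 12:00 = 12:39

Final answer: 12:39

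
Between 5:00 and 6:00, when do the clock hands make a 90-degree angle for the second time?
At t minutes past 5:00, the hour hand is at 30 x 5 + 0.5t degrees and the minute hand is at 6t degrees.
The smaller angle between them is 90 degrees when |30H - 5.5t| = 90 or |30H - 5.5t| = 270.
With H = 5, solve 30 x 5 - 5.5t = +/- target for each target:
  t = (30 x 5 - 90) / 5.5 = 10.91
  t = (30 x 5 + 90) / 5.5 = 43.64
  t = (30 x 5 - 270) / 5.5 = -21.82 (outside (0, 60))
  t = (30 x 5 + 270) / 5.5 = 76.36 (outside (0, 60))
Valid solutions in (0, 60): {10.91, 43.64} minutes.
The second occurrence is t = 43.64 minutes.
The hands form a 90-degree angle at 43.64 minutes past 5:00.

Final answer: 43.64 minutes past 5:00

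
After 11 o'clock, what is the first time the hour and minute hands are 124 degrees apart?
At t minutes past 11:00, the hour hand is at 30 x 11 + 0.5t degrees and the minute hand is at 6t degrees.
The smaller angle between them is 124 degrees when |30H - 5.5t| = 124 or |30H - 5.5t| = 236.
With H = 11, solve 30 x 11 - 5.5t = +/- target for each target:
  t = (30 x 11 - 124) / 5.5 = 37.45
  t = (30 x 11 + 124) / 5.5 = 82.55 (outside (0, 60))
  t = (30 x 11 - 236) / 5.5 = 17.09
  t = (30 x 11 + 236) / 5.5 = 102.91 (outside (0, 60))
Valid solutions in (0, 60): {17.09, 37.45} minutes.
The first occurrence is t = 17.09 minutes.
The hands form a 124-degree angle at 17.09 minutes past 11:00.

Final answer: 17.09 minutes past 11:00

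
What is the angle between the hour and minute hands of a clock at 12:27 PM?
Hour hand position: 0 x 30 + 27 x 0.5 = 13.5 degrees
Minute hand position: 27 x 6 = 162 degrees
Difference: |13.5 - 162| = 148.5 degrees
The angle between the hands is 148.5 degrees

Final answer: 148.5 degrees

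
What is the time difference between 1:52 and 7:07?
From 1:52 to 7:07:
(7 x 60 + 7) - (1 x 60 + 52) = 427 - 112 = 315 minutes
= 5 hours and 15 minutes

Final answer: 5 hours and 15 minutes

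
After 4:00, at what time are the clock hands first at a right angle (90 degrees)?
At t minutes past 4:00, the hour hand is at 30 x 4 + 0.5t degrees and the minute hand is at 6t degrees.
The smaller angle between them is 90 degrees when |30H - 5.5t| = 90 or |30H - 5.5t| = 270.
With H = 4, solve 30 x 4 - 5.5t = +/- target for each target:
  t = (30 x 4 - 90) / 5.5 = 5.45
  t = (30 x 4 + 90) / 5.5 = 38.18
  t = (30 x 4 - 270) / 5.5 = -27.27 (outside (0, 60))
  t = (30 x 4 + 270) / 5.5 = 70.91 (outside (0, 60))
Valid solutions in (0, 60): {5.45, 38.18} minutes.
First occurrence: t = 5.45 minutes.
The hands are at right angles at 5.45 minutes past 4:00.

Final answer: 5.45 minutes past 4:00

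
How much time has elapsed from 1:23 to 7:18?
From 1:23 to 7:18:
(7 x 60 + 18) - (1 x 60 + 23) = 438 - 83 = 355 minutes
= 5 hours and 55 minutes

Final answer: 5 hours and 55 minutes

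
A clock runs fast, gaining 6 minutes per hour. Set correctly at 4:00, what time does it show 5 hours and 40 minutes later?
For every 60 true minutes, the faulty clock advances 60 + 6 = 66 minutes.
True elapsed: 5 hours and 40 minutes = 340 minutes.
Faulty clock advances: 340 x 66/60 = 374 minutes (drift: 34 minutes ahead).
Shown time: 4:00 + 374 minutes = 10:14.

Final answer: 10:14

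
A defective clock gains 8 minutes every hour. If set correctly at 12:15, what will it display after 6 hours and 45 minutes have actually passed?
For every 60 true minutes, the faulty clock advances 60 + 8 = 68 minutes.
True elapsed: 6 hours and 45 minutes = 405 minutes.
Faulty clock advances: 405 x 68/60 = 459 minutes (drift: 54 minutes ahead).
Shown time: 12:15 + 459 minutes = 7:54.

Final answer: 7:54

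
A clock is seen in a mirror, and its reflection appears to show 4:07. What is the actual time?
Reflection across the vertical (12-6) axis maps a hand at angle A degrees to (360 - A) degrees, which sends a reading of T minutes past 12:00 to (720 - T) minutes past 12:00.
Mirror reads 4:07 = 247 minutes past 12:00.
Actual time: (720 - 247) mod 720 = 473 minutes = 7:53.

Final answer: 7:53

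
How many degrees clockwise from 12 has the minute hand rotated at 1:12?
The minute hand moves 6 degrees per minute.
At 1:12: 12 x 6 = 72 degrees

Final answer: 72 degrees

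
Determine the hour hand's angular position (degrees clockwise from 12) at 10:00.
The hour hand moves 30 degrees per hour and 0.5 degrees per minute.
At 10:00: (10) x 30 + 0 x 0.5 = 300 + 0 = 300 degrees

Final answer: 300 degrees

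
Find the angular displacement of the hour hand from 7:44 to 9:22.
The hour hand moves 0.5 degrees per minute.
Time elapsed: 9:22 - 7:44 = 98 minutes
Angular displacement: 98 x 0.5 = 49 degrees

Final answer: 49 degrees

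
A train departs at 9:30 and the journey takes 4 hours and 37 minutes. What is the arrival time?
Starting time: 9:30
Adding 37 minutes to 30 minutes: 30 + 37 = 67 minutes = 1 hour and 7 minutes
Adding 4 hours: 9 + 4 + 1 (carry) = 14 - 12 = 2
Final time: 2:07

Final answer: 2:07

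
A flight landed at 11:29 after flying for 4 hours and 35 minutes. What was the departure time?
Starting time: 11:29 = 689 total minutes past 12:00
Subtracting: 4 hours and 35 minutes = 275 minutes
689 - 275 = 414 minutes
= 6 hours and 54 minutes past 12:00 = 6:54

Final answer: 6:54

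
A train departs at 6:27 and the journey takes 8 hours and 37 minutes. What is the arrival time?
Starting time: 6:27
Adding 37 minutes to 27 minutes: 27 + 37 = 64 minutes = 1 hour and 4 minutes
Adding 8 hours: 6 + 8 + 1 (carry) = 15 - 12 = 3
Final time: 3:04

Final answer: 3:04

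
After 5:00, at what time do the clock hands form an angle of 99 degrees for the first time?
At t minutes past 5:00, the hour hand is at 30 x 5 + 0.5t degrees and the minute hand is at 6t degrees.
The smaller angle between them is 99 degrees when |30H - 5.5t| = 99 or |30H - 5.5t| = 261.
With H = 5, solve 30 x 5 - 5.5t = +/- target for each target:
  t = (30 x 5 - 99) / 5.5 = 9.27
  t = (30 x 5 + 99) / 5.5 = 45.27
  t = (30 x 5 - 261) / 5.5 = -20.18 (outside (0, 60))
  t = (30 x 5 + 261) / 5.5 = 74.73 (outside (0, 60))
Valid solutions in (0, 60): {9.27, 45.27} minutes.
The first occurrence is t = 9.27 minutes.
The hands form a 99-degree angle at 9.27 minutes past 5:00.

Final answer: 9.27 minutes past 5:00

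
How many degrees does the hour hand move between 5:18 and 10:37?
The hour hand moves 0.5 degrees per minute.
Time elapsed: 10:37 - 5:18 = 319 minutes
Angular displacement: 319 x 0.5 = 159.5 degrees

Final answer: 159.5 degrees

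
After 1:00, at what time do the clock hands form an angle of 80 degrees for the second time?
At t minutes past 1:00, the hour hand is at 30 x 1 + 0.5t degrees and the minute hand is at 6t degrees.
The smaller angle between them is 80 degrees when |30H - 5.5t| = 80 or |30H - 5.5t| = 280.
With H = 1, solve 30 x 1 - 5.5t = +/- target for each target:
  t = (30 x 1 - 80) / 5.5 = -9.09 (outside (0, 60))
  t = (30 x 1 + 80) / 5.5 = 20
  t = (30 x 1 - 280) / 5.5 = -45.45 (outside (0, 60))
  t = (30 x 1 + 280) / 5.5 = 56.36
Valid solutions in (0, 60): {20, 56.36} minutes.
The second occurrence is t = 56.36 minutes.
The hands form a 80-degree angle at 56.36 minutes past 1:00.

Final answer: 56.36 minutes past 1:00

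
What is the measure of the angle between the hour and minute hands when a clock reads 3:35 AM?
Hour hand position: 3 x 30 + 35 x 0.5 = 107.5 degrees
Minute hand position: 35 x 6 = 210 degrees
Difference: |107.5 - 210| = 102.5 degrees
The angle between the hands is 102.5 degrees

Final answer: 102.5 degrees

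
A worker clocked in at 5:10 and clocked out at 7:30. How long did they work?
From 5:10 to 7:30:
(7 x 60 + 30) - (5 x 60 + 10) = 450 - 310 = 140 minutes
= 2 hours and 20 minutes

Final answer: 2 hours and 20 minutes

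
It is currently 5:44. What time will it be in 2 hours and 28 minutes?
Starting time: 5:44
Adding 28 minutes to 44 minutes: 44 + 28 = 72 minutes = 1 hour and 12 minutes
Adding 2 hours: 5 + 2 + 1 (carry) = 8
Final time: 8:12

Final answer: 8:12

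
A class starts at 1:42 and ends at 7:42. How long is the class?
From 1:42 to 7:42:
(7 x 60 + 42) - (1 x 60 + 42) = 462 - 102 = 360 minutes
= 6 hours

Final answer: 6 hours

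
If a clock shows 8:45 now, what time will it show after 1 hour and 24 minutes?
Starting time: 8:45
Adding 24 minutes to 45 minutes: 45 + 24 = 69 minutes = 1 hour and 9 minutes
Adding 1 hour: 8 + 1 + 1 (carry) = 10
Final time: 10:09

Final answer: 10:09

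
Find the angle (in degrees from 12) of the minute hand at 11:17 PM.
The minute hand moves 6 degrees per minute.
At 11:17: 17 x 6 = 102 degrees

Final answer: 102 degrees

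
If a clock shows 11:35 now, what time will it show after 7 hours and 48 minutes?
Starting time: 11:35
Adding 48 minutes to 35 minutes: 35 + 48 = 83 minutes = 1 hour and 23 minutes
Adding 7 hours: 11 + 7 + 1 (carry) = 19 - 12 = 7
Final time: 7:23

Final answer: 7:23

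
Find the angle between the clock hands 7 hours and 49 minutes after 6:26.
First find the time 7 hours and 49 minutes after 6:26.
Total minutes: 6 x 60 + 26 + 7 x 60 + 49 = 855.
855 mod 720 = 135 minutes = 2:15.
Now compute the angle at 2:15:
Hour hand: 2 x 30 + 15 x 0.5 = 67.5 degrees
Minute hand: 15 x 6 = 90 degrees
Difference: |67.5 - 90| = 22.5 degrees
The angle is 22.5 degrees

Final answer: 22.5 degrees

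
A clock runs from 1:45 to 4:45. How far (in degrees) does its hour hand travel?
The hour hand moves 0.5 degrees per minute.
Time elapsed: 4:45 - 1:45 = 180 minutes
Angular displacement: 180 x 0.5 = 90 degrees

Final answer: 90 degrees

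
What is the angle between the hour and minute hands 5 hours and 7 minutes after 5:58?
First find the time 5 hours and 7 minutes after 5:58.
Total minutes: 5 x 60 + 58 + 5 x 60 + 7 = 665.
665 mod 720 = 665 minutes = 11:05.
Now compute the angle at 11:05:
Hour hand: 11 x 30 + 5 x 0.5 = 332.5 degrees
Minute hand: 5 x 6 = 30 degrees
Difference: |332.5 - 30| = 302.5 degrees
Smaller angle: 360 - 302.5 = 57.5 degrees

Final answer: 57.5 degrees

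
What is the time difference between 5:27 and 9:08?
From 5:27 to 9:08:
(9 x 60 + 8) - (5 x 60 + 27) = 548 - 327 = 221 minutes
= 3 hours and 41 minutes

Final answer: 3 hours and 41 minutes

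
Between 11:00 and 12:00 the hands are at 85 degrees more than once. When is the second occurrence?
At t minutes past 11:00, the hour hand is at 30 x 11 + 0.5t degrees and the minute hand is at 6t degrees.
The smaller angle between them is 85 degrees when |30H - 5.5t| = 85 or |30H - 5.5t| = 275.
With H = 11, solve 30 x 11 - 5.5t = +/- target for each target:
  t = (30 x 11 - 85) / 5.5 = 44.55
  t = (30 x 11 + 85) / 5.5 = 75.45 (outside (0, 60))
  t = (30 x 11 - 275) / 5.5 = 10
  t = (30 x 11 + 275) / 5.5 = 110 (outside (0, 60))
Valid solutions in (0, 60): {10, 44.55} minutes.
The second occurrence is t = 44.55 minutes.
The hands form a 85-degree angle at 44.55 minutes past 11:00.

Final answer: 44.55 minutes past 11:00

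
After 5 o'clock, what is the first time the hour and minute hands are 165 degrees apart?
At t minutes past 5:00, the hour hand is at 30 x 5 + 0.5t degrees and the minute hand is at 6t degrees.
The smaller angle between them is 165 degrees when |30H - 5.5t| = 165 or |30H - 5.5t| = 195.
With H = 5, solve 30 x 5 - 5.5t = +/- target for each target:
  t = (30 x 5 - 165) / 5.5 = -2.73 (outside (0, 60))
  t = (30 x 5 + 165) / 5.5 = 57.27
  t = (30 x 5 - 195) / 5.5 = -8.18 (outside (0, 60))
  t = (30 x 5 + 195) / 5.5 = 62.73 (outside (0, 60))
Valid solutions in (0, 60): {57.27} minutes.
The first occurrence is t = 57.27 minutes.
The hands form a 165-degree angle at 57.27 minutes past 5:00.

Final answer: 57.27 minutes past 5:00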